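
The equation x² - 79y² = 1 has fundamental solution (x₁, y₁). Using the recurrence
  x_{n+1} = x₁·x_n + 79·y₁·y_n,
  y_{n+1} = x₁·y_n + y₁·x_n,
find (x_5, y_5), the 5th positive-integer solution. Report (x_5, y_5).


Step 1: Find the fundamental solution (x₁, y₁) of x² - 79y² = 1.
  Expand √79 as a continued fraction. a₀ = ⌊√79⌋ = 8; iterate m_{k+1} = d_k·a_k − m_k, d_{k+1} = (79 − m_{k+1}²)/d_k, a_{k+1} = ⌊(a₀ + m_{k+1})/d_{k+1}⌋ (starting m₀ = 0, d₀ = 1), with convergents p_k = a_k·p_{k-1} + p_{k-2}, q_k = a_k·q_{k-1} + q_{k-2} (p₋₁ = 1, q₋₁ = 0):
  k = 0: a₀ = 8; p₀/q₀ = 8/1; p₀² − 79·q₀² = 64 − 79 = -15.
  k = 1: m = 8, d = 15, a = ⌊(8 + 8)/15⌋ = 1; p/q = (1·8 + 1)/(1·1 + 0) = 9/1; p² − 79·q² = 81 − 79 = 2.
  k = 2: m = 7, d = 2, a = ⌊(8 + 7)/2⌋ = 7; p/q = (7·9 + 8)/(7·1 + 1) = 71/8; p² − 79·q² = 5041 − 5056 = -15.
  k = 3: m = 7, d = 15, a = ⌊(8 + 7)/15⌋ = 1; p/q = (1·71 + 9)/(1·8 + 1) = 80/9; p² − 79·q² = 6400 − 6399 = 1.
  The first convergent with p² − 79·q² = 1 gives the fundamental solution (x₁, y₁) = (80, 9).
Step 2: Apply the recurrence (x_{n+1}, y_{n+1}) = (x₁x_n + 79y₁y_n, x₁y_n + y₁x_n) repeatedly.
  From (x_1, y_1) = (80, 9): x_2 = 80·80 + 79·9·9 = 12799; y_2 = 80·9 + 9·80 = 1440.
  From (x_2, y_2) = (12799, 1440): x_3 = 80·12799 + 79·9·1440 = 2047760; y_3 = 80·1440 + 9·12799 = 230391.
  From (x_3, y_3) = (2047760, 230391): x_4 = 80·2047760 + 79·9·230391 = 327628801; y_4 = 80·230391 + 9·2047760 = 36861120.
  From (x_4, y_4) = (327628801, 36861120): x_5 = 80·327628801 + 79·9·36861120 = 52418560400; y_5 = 80·36861120 + 9·327628801 = 5897548809.
Step 3: Verify x_5² - 79·y_5² = 2747705474408448160000 - 2747705474408448159999 = 1 (should be 1). ✓

(x_1, y_1) = (80, 9); (x_5, y_5) = (52418560400, 5897548809).


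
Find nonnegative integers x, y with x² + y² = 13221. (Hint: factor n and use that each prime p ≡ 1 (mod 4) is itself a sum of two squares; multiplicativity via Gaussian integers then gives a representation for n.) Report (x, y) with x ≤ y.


Step 1: Factor n = 13221 = 3^2 · 13 · 113.
Step 2: Check the mod-4 condition on each prime factor: 3 ≡ 3 (mod 4), exponent 2 (must be even); 13 ≡ 1 (mod 4), exponent 1; 113 ≡ 1 (mod 4), exponent 1.
All primes ≡ 3 (mod 4) appear to even exponent (or don't appear), so by the two-squares theorem n IS expressible as a sum of two squares.
Step 3: Build a representation. Group n = k² · m with k = 3 and m = 13 · 113 = 1469 (a product of primes ≡ 1 (mod 4)); a representation of m scales to one of n via (k·x)² + (k·y)² = k²(x² + y²). Each prime p ≡ 1 (mod 4) is itself a sum of two squares; find a² by testing p − a² for a perfect square:
  13: 13 − 1² = 12, 13 − 2² = 9 = 3² ⇒ 13 = 2² + 3².
  113: 113 − 1² = 112, 113 − 2² = 109, 113 − 3² = 104, 113 − 4² = 97, 113 − 5² = 88, 113 − 6² = 77, 113 − 7² = 64 = 8² ⇒ 113 = 7² + 8².
  Combine using the Brahmagupta–Fibonacci identity (a² + b²)(c² + d²) = (ac − bd)² + (ad + bc)² = (ac + bd)² + (ad − bc)²:
  13 · 113 = 1469: from (2² + 3²)(7² + 8²), take (2·7 − 3·8, 2·8 + 3·7) = (14 − 24, 16 + 21) = (-10, 37); dropping signs (only squares matter) gives (10, 37); check 10² + 37² = 100 + 1369 = 1469 ✓.
  Scale by k = 3: (3·10, 3·37) = (30, 111).
Step 4: Order so x ≤ y and verify: 30² + 111² = 900 + 12321 = 13221 = n. ✓

n = 13221 = 30² + 111² (one valid representation with x ≤ y).


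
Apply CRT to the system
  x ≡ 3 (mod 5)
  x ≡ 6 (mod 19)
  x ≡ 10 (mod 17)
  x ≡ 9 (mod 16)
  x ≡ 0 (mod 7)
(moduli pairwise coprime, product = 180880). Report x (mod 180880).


Product of moduli M = 5 · 19 · 17 · 16 · 7 = 180880.
Merge one congruence at a time:
  Start: x ≡ 3 (mod 5).
  Combine with x ≡ 6 (mod 19); new modulus lcm = 95.
    Write x = 3 + 5·t and substitute into x ≡ 6 (mod 19): 5·t ≡ 6 − 3 = 3 (mod 19).
    The inverse of 5 mod 19 is 4 (since 5·4 = 20 = 1·19 + 1), so t ≡ 4·3 = 12 ≡ 12 (mod 19).
    Then x = 3 + 5·12 = 63, valid modulo lcm(5, 19) = 95: x ≡ 63 (mod 95).
  Combine with x ≡ 10 (mod 17); new modulus lcm = 1615.
    Write x = 63 + 95·t and substitute into x ≡ 10 (mod 17): 95·t ≡ 10 − 63 = -53 (mod 17).
    Reduce coefficients mod 17: 10·t ≡ 15 (mod 17).
    The inverse of 10 mod 17 is 12 (since 10·12 = 120 = 7·17 + 1), so t ≡ 12·15 = 180 ≡ 10 (mod 17).
    Then x = 63 + 95·10 = 1013, valid modulo lcm(95, 17) = 1615: x ≡ 1013 (mod 1615).
  Combine with x ≡ 9 (mod 16); new modulus lcm = 25840.
    Write x = 1013 + 1615·t and substitute into x ≡ 9 (mod 16): 1615·t ≡ 9 − 1013 = -1004 (mod 16).
    Reduce coefficients mod 16: 15·t ≡ 4 (mod 16).
    The inverse of 15 mod 16 is 15 (since 15·15 = 225 = 14·16 + 1), so t ≡ 15·4 = 60 ≡ 12 (mod 16).
    Then x = 1013 + 1615·12 = 20393, valid modulo lcm(1615, 16) = 25840: x ≡ 20393 (mod 25840).
  Combine with x ≡ 0 (mod 7); new modulus lcm = 180880.
    Write x = 20393 + 25840·t and substitute into x ≡ 0 (mod 7): 25840·t ≡ 0 − 20393 = -20393 (mod 7).
    Reduce coefficients mod 7: 3·t ≡ 5 (mod 7).
    The inverse of 3 mod 7 is 5 (since 3·5 = 15 = 2·7 + 1), so t ≡ 5·5 = 25 ≡ 4 (mod 7).
    Then x = 20393 + 25840·4 = 123753, valid modulo lcm(25840, 7) = 180880: x ≡ 123753 (mod 180880).
Verify against each original: 123753 mod 5 = 3, 123753 mod 19 = 6, 123753 mod 17 = 10, 123753 mod 16 = 9, 123753 mod 7 = 0.

x ≡ 123753 (mod 180880).


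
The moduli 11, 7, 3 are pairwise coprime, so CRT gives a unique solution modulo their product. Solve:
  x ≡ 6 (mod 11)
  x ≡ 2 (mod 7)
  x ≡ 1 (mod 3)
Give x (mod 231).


Moduli 11, 7, 3 are pairwise coprime; by CRT there is a unique solution modulo M = 11 · 7 · 3 = 231.
Solve pairwise, accumulating the modulus:
  Start with x ≡ 6 (mod 11).
  Combine with x ≡ 2 (mod 7): since gcd(11, 7) = 1, we get a unique residue mod 77.
    Write x = 6 + 11·t and substitute into x ≡ 2 (mod 7): 11·t ≡ 2 − 6 = -4 (mod 7).
    Reduce coefficients mod 7: 4·t ≡ 3 (mod 7).
    The inverse of 4 mod 7 is 2 (since 4·2 = 8 = 1·7 + 1), so t ≡ 2·3 = 6 ≡ 6 (mod 7).
    Then x = 6 + 11·6 = 72, valid modulo lcm(11, 7) = 77: x ≡ 72 (mod 77).
  Combine with x ≡ 1 (mod 3): since gcd(77, 3) = 1, we get a unique residue mod 231.
    Write x = 72 + 77·t and substitute into x ≡ 1 (mod 3): 77·t ≡ 1 − 72 = -71 (mod 3).
    Reduce coefficients mod 3: 2·t ≡ 1 (mod 3).
    The inverse of 2 mod 3 is 2 (since 2·2 = 4 = 1·3 + 1), so t ≡ 2·1 = 2 ≡ 2 (mod 3).
    Then x = 72 + 77·2 = 226, valid modulo lcm(77, 3) = 231: x ≡ 226 (mod 231).
Verify: 226 mod 11 = 6 ✓, 226 mod 7 = 2 ✓, 226 mod 3 = 1 ✓.

x ≡ 226 (mod 231).


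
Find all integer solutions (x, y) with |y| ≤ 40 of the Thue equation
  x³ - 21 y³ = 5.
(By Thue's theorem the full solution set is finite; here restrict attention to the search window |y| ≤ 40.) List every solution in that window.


The equation is x³ - 21y³ = 5. For fixed y, x³ = 21·y³ + 5, so a solution requires the RHS to be a perfect cube.
Strategy: iterate y from -40 to 40, compute RHS = 21·y³ + 5, and check whether it is a (positive or negative) perfect cube.
Check small values of y:
  y = 0: RHS = 5 is not a perfect cube.
  y = 1: RHS = 26 is not a perfect cube.
  y = -1: RHS = -16 is not a perfect cube.
  y = 2: RHS = 173 is not a perfect cube.
  y = -2: RHS = -163 is not a perfect cube.
  y = 3: RHS = 572 is not a perfect cube.
  y = -3: RHS = -562 is not a perfect cube.
Continuing the search up to |y| = 40 finds no solutions either.
No (x, y) in the scanned range satisfies the equation.

No integer solutions with |y| ≤ 40.


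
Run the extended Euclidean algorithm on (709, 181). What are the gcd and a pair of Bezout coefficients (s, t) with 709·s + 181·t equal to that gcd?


Euclidean algorithm on (709, 181) — divide until remainder is 0:
  709 = 3 · 181 + 166
  181 = 1 · 166 + 15
  166 = 11 · 15 + 1
  15 = 15 · 1 + 0
gcd(709, 181) = 1.
Track Bezout coefficients alongside the remainders: start with r₀ = 709 = a·1 + b·0 (s = 1, t = 0) and r₁ = 181 = a·0 + b·1 (s = 0, t = 1); each new remainder r_{k+1} = r_{k-1} − q_k·r_k inherits s_{k+1} = s_{k-1} − q_k·s_k, t_{k+1} = t_{k-1} − q_k·t_k, so r_k = a·s_k + b·t_k at every step:
  q = 3: r = 166, s = 1 − 3·0 = 1, t = 0 − 3·1 = -3  (check: 709·1 + 181·(-3) = 166)
  q = 1: r = 15, s = 0 − 1·1 = -1, t = 1 − 1·(-3) = 4  (check: 709·(-1) + 181·4 = 15)
  q = 11: r = 1, s = 1 − 11·(-1) = 12, t = -3 − 11·4 = -47  (check: 709·12 + 181·(-47) = 1)
The row with r = 1 (the gcd) gives the Bezout coefficients s = 12, t = -47.
Result: 709 · (12) + 181 · (-47) = 1.

gcd(709, 181) = 1; s = 12, t = -47 (check: 709·12 + 181·(-47) = 1).


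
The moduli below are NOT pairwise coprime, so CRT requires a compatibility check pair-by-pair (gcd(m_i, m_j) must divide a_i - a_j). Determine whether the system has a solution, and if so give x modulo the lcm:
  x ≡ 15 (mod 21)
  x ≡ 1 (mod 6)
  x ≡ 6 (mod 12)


Moduli 21, 6, 12 are not pairwise coprime, so CRT works modulo lcm(m_i) when all pairwise compatibility conditions hold.
Pairwise compatibility: gcd(m_i, m_j) must divide a_i - a_j for every pair.
Merge one congruence at a time:
  Start: x ≡ 15 (mod 21).
  Combine with x ≡ 1 (mod 6): gcd(21, 6) = 3, and 1 - 15 = -14 is NOT divisible by 3.
    ⇒ system is inconsistent (no integer solution).

No solution (the system is inconsistent).


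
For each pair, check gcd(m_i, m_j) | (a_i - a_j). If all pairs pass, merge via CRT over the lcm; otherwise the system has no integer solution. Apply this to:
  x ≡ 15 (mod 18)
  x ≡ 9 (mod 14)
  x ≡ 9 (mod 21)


Moduli 18, 14, 21 are not pairwise coprime, so CRT works modulo lcm(m_i) when all pairwise compatibility conditions hold.
Pairwise compatibility: gcd(m_i, m_j) must divide a_i - a_j for every pair.
Merge one congruence at a time:
  Start: x ≡ 15 (mod 18).
  Combine with x ≡ 9 (mod 14): gcd(18, 14) = 2; 9 - 15 = -6, which IS divisible by 2, so compatible.
    Write x = 15 + 18·t and substitute into x ≡ 9 (mod 14): 18·t ≡ 9 − 15 = -6 (mod 14).
    Divide the congruence (and modulus) by g = 2: 9·t ≡ -3 (mod 7).
    Reduce coefficients mod 7: 2·t ≡ 4 (mod 7).
    The inverse of 2 mod 7 is 4 (since 2·4 = 8 = 1·7 + 1), so t ≡ 4·4 = 16 ≡ 2 (mod 7).
    Then x = 15 + 18·2 = 51, valid modulo lcm(18, 14) = 126: x ≡ 51 (mod 126).
  Combine with x ≡ 9 (mod 21): gcd(126, 21) = 21; 9 - 51 = -42, which IS divisible by 21, so compatible.
    Write x = 51 + 126·t and substitute into x ≡ 9 (mod 21): 126·t ≡ 9 − 51 = -42 (mod 21).
    Divide the congruence (and modulus) by g = 21: 6·t ≡ -2 (mod 1).
    Modulo 1 every t works; take t = 0.
    Then x = 51 + 126·0 = 51, valid modulo lcm(126, 21) = 126: x ≡ 51 (mod 126).
Verify: 51 mod 18 = 15, 51 mod 14 = 9, 51 mod 21 = 9.

x ≡ 51 (mod 126).


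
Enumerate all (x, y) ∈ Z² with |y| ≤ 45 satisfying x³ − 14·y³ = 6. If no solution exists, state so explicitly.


The equation is x³ - 14y³ = 6. For fixed y, x³ = 14·y³ + 6, so a solution requires the RHS to be a perfect cube.
Strategy: iterate y from -45 to 45, compute RHS = 14·y³ + 6, and check whether it is a (positive or negative) perfect cube.
Check small values of y:
  y = 0: RHS = 6 is not a perfect cube.
  y = 1: RHS = 20 is not a perfect cube.
  y = -1: RHS = -8 = (-2)³ ⇒ x = -2 works.
  y = 2: RHS = 118 is not a perfect cube.
  y = -2: RHS = -106 is not a perfect cube.
  y = 3: RHS = 384 is not a perfect cube.
  y = -3: RHS = -372 is not a perfect cube.
Continuing the search up to |y| = 45 finds no further solutions beyond those listed.
Collected solutions: (-2, -1).

Solutions (with |y| ≤ 45): (-2, -1).


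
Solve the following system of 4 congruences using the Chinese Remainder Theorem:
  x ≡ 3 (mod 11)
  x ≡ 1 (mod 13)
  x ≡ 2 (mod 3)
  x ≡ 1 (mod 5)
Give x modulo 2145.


Product of moduli M = 11 · 13 · 3 · 5 = 2145.
Merge one congruence at a time:
  Start: x ≡ 3 (mod 11).
  Combine with x ≡ 1 (mod 13); new modulus lcm = 143.
    Write x = 3 + 11·t and substitute into x ≡ 1 (mod 13): 11·t ≡ 1 − 3 = -2 (mod 13).
    Reduce coefficients mod 13: 11·t ≡ 11 (mod 13).
    The inverse of 11 mod 13 is 6 (since 11·6 = 66 = 5·13 + 1), so t ≡ 6·11 = 66 ≡ 1 (mod 13).
    Then x = 3 + 11·1 = 14, valid modulo lcm(11, 13) = 143: x ≡ 14 (mod 143).
  Combine with x ≡ 2 (mod 3); new modulus lcm = 429.
    Write x = 14 + 143·t and substitute into x ≡ 2 (mod 3): 143·t ≡ 2 − 14 = -12 (mod 3).
    Reduce coefficients mod 3: 2·t ≡ 0 (mod 3).
    The inverse of 2 mod 3 is 2 (since 2·2 = 4 = 1·3 + 1), so t ≡ 2·0 = 0 ≡ 0 (mod 3).
    Then x = 14 + 143·0 = 14, valid modulo lcm(143, 3) = 429: x ≡ 14 (mod 429).
  Combine with x ≡ 1 (mod 5); new modulus lcm = 2145.
    Write x = 14 + 429·t and substitute into x ≡ 1 (mod 5): 429·t ≡ 1 − 14 = -13 (mod 5).
    Reduce coefficients mod 5: 4·t ≡ 2 (mod 5).
    The inverse of 4 mod 5 is 4 (since 4·4 = 16 = 3·5 + 1), so t ≡ 4·2 = 8 ≡ 3 (mod 5).
    Then x = 14 + 429·3 = 1301, valid modulo lcm(429, 5) = 2145: x ≡ 1301 (mod 2145).
Verify against each original: 1301 mod 11 = 3, 1301 mod 13 = 1, 1301 mod 3 = 2, 1301 mod 5 = 1.

x ≡ 1301 (mod 2145).


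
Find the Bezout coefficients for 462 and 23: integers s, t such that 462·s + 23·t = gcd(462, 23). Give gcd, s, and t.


Euclidean algorithm on (462, 23) — divide until remainder is 0:
  462 = 20 · 23 + 2
  23 = 11 · 2 + 1
  2 = 2 · 1 + 0
gcd(462, 23) = 1.
Track Bezout coefficients alongside the remainders: start with r₀ = 462 = a·1 + b·0 (s = 1, t = 0) and r₁ = 23 = a·0 + b·1 (s = 0, t = 1); each new remainder r_{k+1} = r_{k-1} − q_k·r_k inherits s_{k+1} = s_{k-1} − q_k·s_k, t_{k+1} = t_{k-1} − q_k·t_k, so r_k = a·s_k + b·t_k at every step:
  q = 20: r = 2, s = 1 − 20·0 = 1, t = 0 − 20·1 = -20  (check: 462·1 + 23·(-20) = 2)
  q = 11: r = 1, s = 0 − 11·1 = -11, t = 1 − 11·(-20) = 221  (check: 462·(-11) + 23·221 = 1)
The row with r = 1 (the gcd) gives the Bezout coefficients s = -11, t = 221.
Result: 462 · (-11) + 23 · (221) = 1.

gcd(462, 23) = 1; s = -11, t = 221 (check: 462·(-11) + 23·221 = 1).


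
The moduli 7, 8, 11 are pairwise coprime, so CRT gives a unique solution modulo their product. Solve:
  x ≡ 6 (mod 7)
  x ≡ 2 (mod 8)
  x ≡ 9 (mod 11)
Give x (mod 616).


Moduli 7, 8, 11 are pairwise coprime; by CRT there is a unique solution modulo M = 7 · 8 · 11 = 616.
Solve pairwise, accumulating the modulus:
  Start with x ≡ 6 (mod 7).
  Combine with x ≡ 2 (mod 8): since gcd(7, 8) = 1, we get a unique residue mod 56.
    Write x = 6 + 7·t and substitute into x ≡ 2 (mod 8): 7·t ≡ 2 − 6 = -4 (mod 8).
    Reduce coefficients mod 8: 7·t ≡ 4 (mod 8).
    The inverse of 7 mod 8 is 7 (since 7·7 = 49 = 6·8 + 1), so t ≡ 7·4 = 28 ≡ 4 (mod 8).
    Then x = 6 + 7·4 = 34, valid modulo lcm(7, 8) = 56: x ≡ 34 (mod 56).
  Combine with x ≡ 9 (mod 11): since gcd(56, 11) = 1, we get a unique residue mod 616.
    Write x = 34 + 56·t and substitute into x ≡ 9 (mod 11): 56·t ≡ 9 − 34 = -25 (mod 11).
    Reduce coefficients mod 11: 1·t ≡ 8 (mod 11).
    So t ≡ 8 (mod 11).
    Then x = 34 + 56·8 = 482, valid modulo lcm(56, 11) = 616: x ≡ 482 (mod 616).
Verify: 482 mod 7 = 6 ✓, 482 mod 8 = 2 ✓, 482 mod 11 = 9 ✓.

x ≡ 482 (mod 616).


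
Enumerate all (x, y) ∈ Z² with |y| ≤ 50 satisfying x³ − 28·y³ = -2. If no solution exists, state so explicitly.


The equation is x³ - 28y³ = -2. For fixed y, x³ = 28·y³ − 2, so a solution requires the RHS to be a perfect cube.
Strategy: iterate y from -50 to 50, compute RHS = 28·y³ − 2, and check whether it is a (positive or negative) perfect cube.
Check small values of y:
  y = 0: RHS = -2 is not a perfect cube.
  y = 1: RHS = 26 is not a perfect cube.
  y = -1: RHS = -30 is not a perfect cube.
  y = 2: RHS = 222 is not a perfect cube.
  y = -2: RHS = -226 is not a perfect cube.
  y = 3: RHS = 754 is not a perfect cube.
  y = -3: RHS = -758 is not a perfect cube.
Continuing the search up to |y| = 50 finds no solutions either.
No (x, y) in the scanned range satisfies the equation.

No integer solutions with |y| ≤ 50.


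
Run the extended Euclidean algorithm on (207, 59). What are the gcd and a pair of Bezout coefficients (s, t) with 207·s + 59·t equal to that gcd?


Euclidean algorithm on (207, 59) — divide until remainder is 0:
  207 = 3 · 59 + 30
  59 = 1 · 30 + 29
  30 = 1 · 29 + 1
  29 = 29 · 1 + 0
gcd(207, 59) = 1.
Track Bezout coefficients alongside the remainders: start with r₀ = 207 = a·1 + b·0 (s = 1, t = 0) and r₁ = 59 = a·0 + b·1 (s = 0, t = 1); each new remainder r_{k+1} = r_{k-1} − q_k·r_k inherits s_{k+1} = s_{k-1} − q_k·s_k, t_{k+1} = t_{k-1} − q_k·t_k, so r_k = a·s_k + b·t_k at every step:
  q = 3: r = 30, s = 1 − 3·0 = 1, t = 0 − 3·1 = -3  (check: 207·1 + 59·(-3) = 30)
  q = 1: r = 29, s = 0 − 1·1 = -1, t = 1 − 1·(-3) = 4  (check: 207·(-1) + 59·4 = 29)
  q = 1: r = 1, s = 1 − 1·(-1) = 2, t = -3 − 1·4 = -7  (check: 207·2 + 59·(-7) = 1)
The row with r = 1 (the gcd) gives the Bezout coefficients s = 2, t = -7.
Result: 207 · (2) + 59 · (-7) = 1.

gcd(207, 59) = 1; s = 2, t = -7 (check: 207·2 + 59·(-7) = 1).


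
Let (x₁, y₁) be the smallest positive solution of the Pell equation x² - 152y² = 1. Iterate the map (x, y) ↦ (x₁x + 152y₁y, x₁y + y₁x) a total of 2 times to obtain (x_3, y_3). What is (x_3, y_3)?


Step 1: Find the fundamental solution (x₁, y₁) of x² - 152y² = 1.
  Expand √152 as a continued fraction. a₀ = ⌊√152⌋ = 12; iterate m_{k+1} = d_k·a_k − m_k, d_{k+1} = (152 − m_{k+1}²)/d_k, a_{k+1} = ⌊(a₀ + m_{k+1})/d_{k+1}⌋ (starting m₀ = 0, d₀ = 1), with convergents p_k = a_k·p_{k-1} + p_{k-2}, q_k = a_k·q_{k-1} + q_{k-2} (p₋₁ = 1, q₋₁ = 0):
  k = 0: a₀ = 12; p₀/q₀ = 12/1; p₀² − 152·q₀² = 144 − 152 = -8.
  k = 1: m = 12, d = 8, a = ⌊(12 + 12)/8⌋ = 3; p/q = (3·12 + 1)/(3·1 + 0) = 37/3; p² − 152·q² = 1369 − 1368 = 1.
  The first convergent with p² − 152·q² = 1 gives the fundamental solution (x₁, y₁) = (37, 3).
Step 2: Apply the recurrence (x_{n+1}, y_{n+1}) = (x₁x_n + 152y₁y_n, x₁y_n + y₁x_n) repeatedly.
  From (x_1, y_1) = (37, 3): x_2 = 37·37 + 152·3·3 = 2737; y_2 = 37·3 + 3·37 = 222.
  From (x_2, y_2) = (2737, 222): x_3 = 37·2737 + 152·3·222 = 202501; y_3 = 37·222 + 3·2737 = 16425.
Step 3: Verify x_3² - 152·y_3² = 41006655001 - 41006655000 = 1 (should be 1). ✓

(x_1, y_1) = (37, 3); (x_3, y_3) = (202501, 16425).


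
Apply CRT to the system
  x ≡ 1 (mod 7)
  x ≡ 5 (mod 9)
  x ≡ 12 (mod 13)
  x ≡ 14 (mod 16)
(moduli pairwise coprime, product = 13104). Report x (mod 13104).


Product of moduli M = 7 · 9 · 13 · 16 = 13104.
Merge one congruence at a time:
  Start: x ≡ 1 (mod 7).
  Combine with x ≡ 5 (mod 9); new modulus lcm = 63.
    Write x = 1 + 7·t and substitute into x ≡ 5 (mod 9): 7·t ≡ 5 − 1 = 4 (mod 9).
    The inverse of 7 mod 9 is 4 (since 7·4 = 28 = 3·9 + 1), so t ≡ 4·4 = 16 ≡ 7 (mod 9).
    Then x = 1 + 7·7 = 50, valid modulo lcm(7, 9) = 63: x ≡ 50 (mod 63).
  Combine with x ≡ 12 (mod 13); new modulus lcm = 819.
    Write x = 50 + 63·t and substitute into x ≡ 12 (mod 13): 63·t ≡ 12 − 50 = -38 (mod 13).
    Reduce coefficients mod 13: 11·t ≡ 1 (mod 13).
    The inverse of 11 mod 13 is 6 (since 11·6 = 66 = 5·13 + 1), so t ≡ 6·1 = 6 ≡ 6 (mod 13).
    Then x = 50 + 63·6 = 428, valid modulo lcm(63, 13) = 819: x ≡ 428 (mod 819).
  Combine with x ≡ 14 (mod 16); new modulus lcm = 13104.
    Write x = 428 + 819·t and substitute into x ≡ 14 (mod 16): 819·t ≡ 14 − 428 = -414 (mod 16).
    Reduce coefficients mod 16: 3·t ≡ 2 (mod 16).
    The inverse of 3 mod 16 is 11 (since 3·11 = 33 = 2·16 + 1), so t ≡ 11·2 = 22 ≡ 6 (mod 16).
    Then x = 428 + 819·6 = 5342, valid modulo lcm(819, 16) = 13104: x ≡ 5342 (mod 13104).
Verify against each original: 5342 mod 7 = 1, 5342 mod 9 = 5, 5342 mod 13 = 12, 5342 mod 16 = 14.

x ≡ 5342 (mod 13104).


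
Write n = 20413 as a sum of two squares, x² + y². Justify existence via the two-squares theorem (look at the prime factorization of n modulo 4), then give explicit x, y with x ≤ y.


Step 1: Factor n = 20413 = 137 · 149.
Step 2: Check the mod-4 condition on each prime factor: 137 ≡ 1 (mod 4), exponent 1; 149 ≡ 1 (mod 4), exponent 1.
All primes ≡ 3 (mod 4) appear to even exponent (or don't appear), so by the two-squares theorem n IS expressible as a sum of two squares.
Step 3: Build a representation. Here n = 137 · 149 is a product of primes ≡ 1 (mod 4). Each prime p ≡ 1 (mod 4) is itself a sum of two squares; find a² by testing p − a² for a perfect square:
  137: 137 − 1² = 136, 137 − 2² = 133, 137 − 3² = 128, 137 − 4² = 121 = 11² ⇒ 137 = 4² + 11².
  149: 149 − 1² = 148, 149 − 2² = 145, 149 − 3² = 140, 149 − 4² = 133, 149 − 5² = 124, 149 − 6² = 113, 149 − 7² = 100 = 10² ⇒ 149 = 7² + 10².
  Combine using the Brahmagupta–Fibonacci identity (a² + b²)(c² + d²) = (ac − bd)² + (ad + bc)² = (ac + bd)² + (ad − bc)²:
  137 · 149 = 20413: from (4² + 11²)(7² + 10²), take (4·7 − 11·10, 4·10 + 11·7) = (28 − 110, 40 + 77) = (-82, 117); dropping signs (only squares matter) gives (82, 117); check 82² + 117² = 6724 + 13689 = 20413 ✓.
Step 4: Order so x ≤ y and verify: 82² + 117² = 6724 + 13689 = 20413 = n. ✓

n = 20413 = 82² + 117² (one valid representation with x ≤ y).


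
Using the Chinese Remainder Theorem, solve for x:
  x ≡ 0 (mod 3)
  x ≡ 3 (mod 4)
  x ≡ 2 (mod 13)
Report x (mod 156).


Moduli 3, 4, 13 are pairwise coprime; by CRT there is a unique solution modulo M = 3 · 4 · 13 = 156.
Solve pairwise, accumulating the modulus:
  Start with x ≡ 0 (mod 3).
  Combine with x ≡ 3 (mod 4): since gcd(3, 4) = 1, we get a unique residue mod 12.
    Write x = 0 + 3·t and substitute into x ≡ 3 (mod 4): 3·t ≡ 3 − 0 = 3 (mod 4).
    The inverse of 3 mod 4 is 3 (since 3·3 = 9 = 2·4 + 1), so t ≡ 3·3 = 9 ≡ 1 (mod 4).
    Then x = 0 + 3·1 = 3, valid modulo lcm(3, 4) = 12: x ≡ 3 (mod 12).
  Combine with x ≡ 2 (mod 13): since gcd(12, 13) = 1, we get a unique residue mod 156.
    Write x = 3 + 12·t and substitute into x ≡ 2 (mod 13): 12·t ≡ 2 − 3 = -1 (mod 13).
    Reduce coefficients mod 13: 12·t ≡ 12 (mod 13).
    The inverse of 12 mod 13 is 12 (since 12·12 = 144 = 11·13 + 1), so t ≡ 12·12 = 144 ≡ 1 (mod 13).
    Then x = 3 + 12·1 = 15, valid modulo lcm(12, 13) = 156: x ≡ 15 (mod 156).
Verify: 15 mod 3 = 0 ✓, 15 mod 4 = 3 ✓, 15 mod 13 = 2 ✓.

x ≡ 15 (mod 156).


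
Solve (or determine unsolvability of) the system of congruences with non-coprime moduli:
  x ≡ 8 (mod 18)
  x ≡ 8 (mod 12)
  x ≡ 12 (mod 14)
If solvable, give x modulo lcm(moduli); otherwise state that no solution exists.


Moduli 18, 12, 14 are not pairwise coprime, so CRT works modulo lcm(m_i) when all pairwise compatibility conditions hold.
Pairwise compatibility: gcd(m_i, m_j) must divide a_i - a_j for every pair.
Merge one congruence at a time:
  Start: x ≡ 8 (mod 18).
  Combine with x ≡ 8 (mod 12): gcd(18, 12) = 6; 8 - 8 = 0, which IS divisible by 6, so compatible.
    Write x = 8 + 18·t and substitute into x ≡ 8 (mod 12): 18·t ≡ 8 − 8 = 0 (mod 12).
    Divide the congruence (and modulus) by g = 6: 3·t ≡ 0 (mod 2).
    Reduce coefficients mod 2: 1·t ≡ 0 (mod 2).
    So t ≡ 0 (mod 2).
    Then x = 8 + 18·0 = 8, valid modulo lcm(18, 12) = 36: x ≡ 8 (mod 36).
  Combine with x ≡ 12 (mod 14): gcd(36, 14) = 2; 12 - 8 = 4, which IS divisible by 2, so compatible.
    Write x = 8 + 36·t and substitute into x ≡ 12 (mod 14): 36·t ≡ 12 − 8 = 4 (mod 14).
    Divide the congruence (and modulus) by g = 2: 18·t ≡ 2 (mod 7).
    Reduce coefficients mod 7: 4·t ≡ 2 (mod 7).
    The inverse of 4 mod 7 is 2 (since 4·2 = 8 = 1·7 + 1), so t ≡ 2·2 = 4 ≡ 4 (mod 7).
    Then x = 8 + 36·4 = 152, valid modulo lcm(36, 14) = 252: x ≡ 152 (mod 252).
Verify: 152 mod 18 = 8, 152 mod 12 = 8, 152 mod 14 = 12.

x ≡ 152 (mod 252).


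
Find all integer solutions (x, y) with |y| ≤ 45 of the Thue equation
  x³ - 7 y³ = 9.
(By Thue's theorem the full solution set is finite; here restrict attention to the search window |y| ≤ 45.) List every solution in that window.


The equation is x³ - 7y³ = 9. For fixed y, x³ = 7·y³ + 9, so a solution requires the RHS to be a perfect cube.
Strategy: iterate y from -45 to 45, compute RHS = 7·y³ + 9, and check whether it is a (positive or negative) perfect cube.
Check small values of y:
  y = 0: RHS = 9 is not a perfect cube.
  y = 1: RHS = 16 is not a perfect cube.
  y = -1: RHS = 2 is not a perfect cube.
  y = 2: RHS = 65 is not a perfect cube.
  y = -2: RHS = -47 is not a perfect cube.
  y = 3: RHS = 198 is not a perfect cube.
  y = -3: RHS = -180 is not a perfect cube.
Continuing the search up to |y| = 45 finds no solutions either.
No (x, y) in the scanned range satisfies the equation.

No integer solutions with |y| ≤ 45.


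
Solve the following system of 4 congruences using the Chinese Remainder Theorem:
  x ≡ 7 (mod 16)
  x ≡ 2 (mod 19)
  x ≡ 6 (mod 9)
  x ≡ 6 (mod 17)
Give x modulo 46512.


Product of moduli M = 16 · 19 · 9 · 17 = 46512.
Merge one congruence at a time:
  Start: x ≡ 7 (mod 16).
  Combine with x ≡ 2 (mod 19); new modulus lcm = 304.
    Write x = 7 + 16·t and substitute into x ≡ 2 (mod 19): 16·t ≡ 2 − 7 = -5 (mod 19).
    Reduce coefficients mod 19: 16·t ≡ 14 (mod 19).
    The inverse of 16 mod 19 is 6 (since 16·6 = 96 = 5·19 + 1), so t ≡ 6·14 = 84 ≡ 8 (mod 19).
    Then x = 7 + 16·8 = 135, valid modulo lcm(16, 19) = 304: x ≡ 135 (mod 304).
  Combine with x ≡ 6 (mod 9); new modulus lcm = 2736.
    Write x = 135 + 304·t and substitute into x ≡ 6 (mod 9): 304·t ≡ 6 − 135 = -129 (mod 9).
    Reduce coefficients mod 9: 7·t ≡ 6 (mod 9).
    The inverse of 7 mod 9 is 4 (since 7·4 = 28 = 3·9 + 1), so t ≡ 4·6 = 24 ≡ 6 (mod 9).
    Then x = 135 + 304·6 = 1959, valid modulo lcm(304, 9) = 2736: x ≡ 1959 (mod 2736).
  Combine with x ≡ 6 (mod 17); new modulus lcm = 46512.
    Write x = 1959 + 2736·t and substitute into x ≡ 6 (mod 17): 2736·t ≡ 6 − 1959 = -1953 (mod 17).
    Reduce coefficients mod 17: 16·t ≡ 2 (mod 17).
    The inverse of 16 mod 17 is 16 (since 16·16 = 256 = 15·17 + 1), so t ≡ 16·2 = 32 ≡ 15 (mod 17).
    Then x = 1959 + 2736·15 = 42999, valid modulo lcm(2736, 17) = 46512: x ≡ 42999 (mod 46512).
Verify against each original: 42999 mod 16 = 7, 42999 mod 19 = 2, 42999 mod 9 = 6, 42999 mod 17 = 6.

x ≡ 42999 (mod 46512).


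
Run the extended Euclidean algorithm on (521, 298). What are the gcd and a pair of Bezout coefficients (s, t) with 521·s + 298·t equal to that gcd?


Euclidean algorithm on (521, 298) — divide until remainder is 0:
  521 = 1 · 298 + 223
  298 = 1 · 223 + 75
  223 = 2 · 75 + 73
  75 = 1 · 73 + 2
  73 = 36 · 2 + 1
  2 = 2 · 1 + 0
gcd(521, 298) = 1.
Track Bezout coefficients alongside the remainders: start with r₀ = 521 = a·1 + b·0 (s = 1, t = 0) and r₁ = 298 = a·0 + b·1 (s = 0, t = 1); each new remainder r_{k+1} = r_{k-1} − q_k·r_k inherits s_{k+1} = s_{k-1} − q_k·s_k, t_{k+1} = t_{k-1} − q_k·t_k, so r_k = a·s_k + b·t_k at every step:
  q = 1: r = 223, s = 1 − 1·0 = 1, t = 0 − 1·1 = -1  (check: 521·1 + 298·(-1) = 223)
  q = 1: r = 75, s = 0 − 1·1 = -1, t = 1 − 1·(-1) = 2  (check: 521·(-1) + 298·2 = 75)
  q = 2: r = 73, s = 1 − 2·(-1) = 3, t = -1 − 2·2 = -5  (check: 521·3 + 298·(-5) = 73)
  q = 1: r = 2, s = -1 − 1·3 = -4, t = 2 − 1·(-5) = 7  (check: 521·(-4) + 298·7 = 2)
  q = 36: r = 1, s = 3 − 36·(-4) = 147, t = -5 − 36·7 = -257  (check: 521·147 + 298·(-257) = 1)
The row with r = 1 (the gcd) gives the Bezout coefficients s = 147, t = -257.
Result: 521 · (147) + 298 · (-257) = 1.

gcd(521, 298) = 1; s = 147, t = -257 (check: 521·147 + 298·(-257) = 1).


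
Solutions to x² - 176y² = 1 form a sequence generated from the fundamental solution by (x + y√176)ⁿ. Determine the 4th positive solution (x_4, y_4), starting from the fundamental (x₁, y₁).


Step 1: Find the fundamental solution (x₁, y₁) of x² - 176y² = 1.
  Expand √176 as a continued fraction. a₀ = ⌊√176⌋ = 13; iterate m_{k+1} = d_k·a_k − m_k, d_{k+1} = (176 − m_{k+1}²)/d_k, a_{k+1} = ⌊(a₀ + m_{k+1})/d_{k+1}⌋ (starting m₀ = 0, d₀ = 1), with convergents p_k = a_k·p_{k-1} + p_{k-2}, q_k = a_k·q_{k-1} + q_{k-2} (p₋₁ = 1, q₋₁ = 0):
  k = 0: a₀ = 13; p₀/q₀ = 13/1; p₀² − 176·q₀² = 169 − 176 = -7.
  k = 1: m = 13, d = 7, a = ⌊(13 + 13)/7⌋ = 3; p/q = (3·13 + 1)/(3·1 + 0) = 40/3; p² − 176·q² = 1600 − 1584 = 16.
  k = 2: m = 8, d = 16, a = ⌊(13 + 8)/16⌋ = 1; p/q = (1·40 + 13)/(1·3 + 1) = 53/4; p² − 176·q² = 2809 − 2816 = -7.
  k = 3: m = 8, d = 7, a = ⌊(13 + 8)/7⌋ = 3; p/q = (3·53 + 40)/(3·4 + 3) = 199/15; p² − 176·q² = 39601 − 39600 = 1.
  The first convergent with p² − 176·q² = 1 gives the fundamental solution (x₁, y₁) = (199, 15).
Step 2: Apply the recurrence (x_{n+1}, y_{n+1}) = (x₁x_n + 176y₁y_n, x₁y_n + y₁x_n) repeatedly.
  From (x_1, y_1) = (199, 15): x_2 = 199·199 + 176·15·15 = 79201; y_2 = 199·15 + 15·199 = 5970.
  From (x_2, y_2) = (79201, 5970): x_3 = 199·79201 + 176·15·5970 = 31521799; y_3 = 199·5970 + 15·79201 = 2376045.
  From (x_3, y_3) = (31521799, 2376045): x_4 = 199·31521799 + 176·15·2376045 = 12545596801; y_4 = 199·2376045 + 15·31521799 = 945659940.
Step 3: Verify x_4² - 176·y_4² = 157391999093261433601 - 157391999093261433600 = 1 (should be 1). ✓

(x_1, y_1) = (199, 15); (x_4, y_4) = (12545596801, 945659940).


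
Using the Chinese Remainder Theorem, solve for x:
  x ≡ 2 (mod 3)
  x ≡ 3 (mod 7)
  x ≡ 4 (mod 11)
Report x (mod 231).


Moduli 3, 7, 11 are pairwise coprime; by CRT there is a unique solution modulo M = 3 · 7 · 11 = 231.
Solve pairwise, accumulating the modulus:
  Start with x ≡ 2 (mod 3).
  Combine with x ≡ 3 (mod 7): since gcd(3, 7) = 1, we get a unique residue mod 21.
    Write x = 2 + 3·t and substitute into x ≡ 3 (mod 7): 3·t ≡ 3 − 2 = 1 (mod 7).
    The inverse of 3 mod 7 is 5 (since 3·5 = 15 = 2·7 + 1), so t ≡ 5·1 = 5 ≡ 5 (mod 7).
    Then x = 2 + 3·5 = 17, valid modulo lcm(3, 7) = 21: x ≡ 17 (mod 21).
  Combine with x ≡ 4 (mod 11): since gcd(21, 11) = 1, we get a unique residue mod 231.
    Write x = 17 + 21·t and substitute into x ≡ 4 (mod 11): 21·t ≡ 4 − 17 = -13 (mod 11).
    Reduce coefficients mod 11: 10·t ≡ 9 (mod 11).
    The inverse of 10 mod 11 is 10 (since 10·10 = 100 = 9·11 + 1), so t ≡ 10·9 = 90 ≡ 2 (mod 11).
    Then x = 17 + 21·2 = 59, valid modulo lcm(21, 11) = 231: x ≡ 59 (mod 231).
Verify: 59 mod 3 = 2 ✓, 59 mod 7 = 3 ✓, 59 mod 11 = 4 ✓.

x ≡ 59 (mod 231).


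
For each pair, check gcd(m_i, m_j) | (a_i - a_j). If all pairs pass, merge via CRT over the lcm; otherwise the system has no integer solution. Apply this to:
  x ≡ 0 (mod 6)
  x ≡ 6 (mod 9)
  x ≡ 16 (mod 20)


Moduli 6, 9, 20 are not pairwise coprime, so CRT works modulo lcm(m_i) when all pairwise compatibility conditions hold.
Pairwise compatibility: gcd(m_i, m_j) must divide a_i - a_j for every pair.
Merge one congruence at a time:
  Start: x ≡ 0 (mod 6).
  Combine with x ≡ 6 (mod 9): gcd(6, 9) = 3; 6 - 0 = 6, which IS divisible by 3, so compatible.
    Write x = 0 + 6·t and substitute into x ≡ 6 (mod 9): 6·t ≡ 6 − 0 = 6 (mod 9).
    Divide the congruence (and modulus) by g = 3: 2·t ≡ 2 (mod 3).
    The inverse of 2 mod 3 is 2 (since 2·2 = 4 = 1·3 + 1), so t ≡ 2·2 = 4 ≡ 1 (mod 3).
    Then x = 0 + 6·1 = 6, valid modulo lcm(6, 9) = 18: x ≡ 6 (mod 18).
  Combine with x ≡ 16 (mod 20): gcd(18, 20) = 2; 16 - 6 = 10, which IS divisible by 2, so compatible.
    Write x = 6 + 18·t and substitute into x ≡ 16 (mod 20): 18·t ≡ 16 − 6 = 10 (mod 20).
    Divide the congruence (and modulus) by g = 2: 9·t ≡ 5 (mod 10).
    The inverse of 9 mod 10 is 9 (since 9·9 = 81 = 8·10 + 1), so t ≡ 9·5 = 45 ≡ 5 (mod 10).
    Then x = 6 + 18·5 = 96, valid modulo lcm(18, 20) = 180: x ≡ 96 (mod 180).
Verify: 96 mod 6 = 0, 96 mod 9 = 6, 96 mod 20 = 16.

x ≡ 96 (mod 180).


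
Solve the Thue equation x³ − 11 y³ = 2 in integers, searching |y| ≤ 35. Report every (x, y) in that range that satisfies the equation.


The equation is x³ - 11y³ = 2. For fixed y, x³ = 11·y³ + 2, so a solution requires the RHS to be a perfect cube.
Strategy: iterate y from -35 to 35, compute RHS = 11·y³ + 2, and check whether it is a (positive or negative) perfect cube.
Check small values of y:
  y = 0: RHS = 2 is not a perfect cube.
  y = 1: RHS = 13 is not a perfect cube.
  y = -1: RHS = -9 is not a perfect cube.
  y = 2: RHS = 90 is not a perfect cube.
  y = -2: RHS = -86 is not a perfect cube.
  y = 3: RHS = 299 is not a perfect cube.
  y = -3: RHS = -295 is not a perfect cube.
Continuing the search up to |y| = 35 finds no solutions either.
No (x, y) in the scanned range satisfies the equation.

No integer solutions with |y| ≤ 35.


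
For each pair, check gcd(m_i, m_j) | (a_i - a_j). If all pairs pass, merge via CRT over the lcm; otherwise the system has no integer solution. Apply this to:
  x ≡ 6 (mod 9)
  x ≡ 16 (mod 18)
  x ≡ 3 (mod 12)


Moduli 9, 18, 12 are not pairwise coprime, so CRT works modulo lcm(m_i) when all pairwise compatibility conditions hold.
Pairwise compatibility: gcd(m_i, m_j) must divide a_i - a_j for every pair.
Merge one congruence at a time:
  Start: x ≡ 6 (mod 9).
  Combine with x ≡ 16 (mod 18): gcd(9, 18) = 9, and 16 - 6 = 10 is NOT divisible by 9.
    ⇒ system is inconsistent (no integer solution).

No solution (the system is inconsistent).


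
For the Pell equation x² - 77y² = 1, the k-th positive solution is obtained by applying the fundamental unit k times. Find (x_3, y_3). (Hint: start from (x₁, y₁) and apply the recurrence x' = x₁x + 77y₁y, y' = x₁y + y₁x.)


Step 1: Find the fundamental solution (x₁, y₁) of x² - 77y² = 1.
  Expand √77 as a continued fraction. a₀ = ⌊√77⌋ = 8; iterate m_{k+1} = d_k·a_k − m_k, d_{k+1} = (77 − m_{k+1}²)/d_k, a_{k+1} = ⌊(a₀ + m_{k+1})/d_{k+1}⌋ (starting m₀ = 0, d₀ = 1), with convergents p_k = a_k·p_{k-1} + p_{k-2}, q_k = a_k·q_{k-1} + q_{k-2} (p₋₁ = 1, q₋₁ = 0):
  k = 0: a₀ = 8; p₀/q₀ = 8/1; p₀² − 77·q₀² = 64 − 77 = -13.
  k = 1: m = 8, d = 13, a = ⌊(8 + 8)/13⌋ = 1; p/q = (1·8 + 1)/(1·1 + 0) = 9/1; p² − 77·q² = 81 − 77 = 4.
  k = 2: m = 5, d = 4, a = ⌊(8 + 5)/4⌋ = 3; p/q = (3·9 + 8)/(3·1 + 1) = 35/4; p² − 77·q² = 1225 − 1232 = -7.
  k = 3: m = 7, d = 7, a = ⌊(8 + 7)/7⌋ = 2; p/q = (2·35 + 9)/(2·4 + 1) = 79/9; p² − 77·q² = 6241 − 6237 = 4.
  k = 4: m = 7, d = 4, a = ⌊(8 + 7)/4⌋ = 3; p/q = (3·79 + 35)/(3·9 + 4) = 272/31; p² − 77·q² = 73984 − 73997 = -13.
  k = 5: m = 5, d = 13, a = ⌊(8 + 5)/13⌋ = 1; p/q = (1·272 + 79)/(1·31 + 9) = 351/40; p² − 77·q² = 123201 − 123200 = 1.
  The first convergent with p² − 77·q² = 1 gives the fundamental solution (x₁, y₁) = (351, 40).
Step 2: Apply the recurrence (x_{n+1}, y_{n+1}) = (x₁x_n + 77y₁y_n, x₁y_n + y₁x_n) repeatedly.
  From (x_1, y_1) = (351, 40): x_2 = 351·351 + 77·40·40 = 246401; y_2 = 351·40 + 40·351 = 28080.
  From (x_2, y_2) = (246401, 28080): x_3 = 351·246401 + 77·40·28080 = 172973151; y_3 = 351·28080 + 40·246401 = 19712120.
Step 3: Verify x_3² - 77·y_3² = 29919710966868801 - 29919710966868800 = 1 (should be 1). ✓

(x_1, y_1) = (351, 40); (x_3, y_3) = (172973151, 19712120).


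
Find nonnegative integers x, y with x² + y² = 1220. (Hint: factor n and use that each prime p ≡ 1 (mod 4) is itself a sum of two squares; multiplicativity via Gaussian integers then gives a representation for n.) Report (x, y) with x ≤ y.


Step 1: Factor n = 1220 = 2^2 · 5 · 61.
Step 2: Check the mod-4 condition on each prime factor: 2 = 2 (special); 5 ≡ 1 (mod 4), exponent 1; 61 ≡ 1 (mod 4), exponent 1.
All primes ≡ 3 (mod 4) appear to even exponent (or don't appear), so by the two-squares theorem n IS expressible as a sum of two squares.
Step 3: Build a representation. Group n = k² · m with k = 2 and m = 5 · 61 = 305 (a product of primes ≡ 1 (mod 4)); a representation of m scales to one of n via (k·x)² + (k·y)² = k²(x² + y²). Each prime p ≡ 1 (mod 4) is itself a sum of two squares; find a² by testing p − a² for a perfect square:
  5: 5 − 1² = 4 = 2² ⇒ 5 = 1² + 2².
  61: 61 − 1² = 60, 61 − 2² = 57, 61 − 3² = 52, 61 − 4² = 45, 61 − 5² = 36 = 6² ⇒ 61 = 5² + 6².
  Combine using the Brahmagupta–Fibonacci identity (a² + b²)(c² + d²) = (ac − bd)² + (ad + bc)² = (ac + bd)² + (ad − bc)²:
  5 · 61 = 305: from (1² + 2²)(5² + 6²), take (1·5 − 2·6, 1·6 + 2·5) = (5 − 12, 6 + 10) = (-7, 16); dropping signs (only squares matter) gives (7, 16); check 7² + 16² = 49 + 256 = 305 ✓.
  Scale by k = 2: (2·7, 2·16) = (14, 32).
Step 4: Order so x ≤ y and verify: 14² + 32² = 196 + 1024 = 1220 = n. ✓

n = 1220 = 14² + 32² (one valid representation with x ≤ y).


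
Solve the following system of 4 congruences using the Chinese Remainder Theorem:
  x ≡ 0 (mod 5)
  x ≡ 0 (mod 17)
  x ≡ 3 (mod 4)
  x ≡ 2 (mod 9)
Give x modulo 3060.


Product of moduli M = 5 · 17 · 4 · 9 = 3060.
Merge one congruence at a time:
  Start: x ≡ 0 (mod 5).
  Combine with x ≡ 0 (mod 17); new modulus lcm = 85.
    Write x = 0 + 5·t and substitute into x ≡ 0 (mod 17): 5·t ≡ 0 − 0 = 0 (mod 17).
    The inverse of 5 mod 17 is 7 (since 5·7 = 35 = 2·17 + 1), so t ≡ 7·0 = 0 ≡ 0 (mod 17).
    Then x = 0 + 5·0 = 0, valid modulo lcm(5, 17) = 85: x ≡ 0 (mod 85).
  Combine with x ≡ 3 (mod 4); new modulus lcm = 340.
    Write x = 0 + 85·t and substitute into x ≡ 3 (mod 4): 85·t ≡ 3 − 0 = 3 (mod 4).
    Reduce coefficients mod 4: 1·t ≡ 3 (mod 4).
    So t ≡ 3 (mod 4).
    Then x = 0 + 85·3 = 255, valid modulo lcm(85, 4) = 340: x ≡ 255 (mod 340).
  Combine with x ≡ 2 (mod 9); new modulus lcm = 3060.
    Write x = 255 + 340·t and substitute into x ≡ 2 (mod 9): 340·t ≡ 2 − 255 = -253 (mod 9).
    Reduce coefficients mod 9: 7·t ≡ 8 (mod 9).
    The inverse of 7 mod 9 is 4 (since 7·4 = 28 = 3·9 + 1), so t ≡ 4·8 = 32 ≡ 5 (mod 9).
    Then x = 255 + 340·5 = 1955, valid modulo lcm(340, 9) = 3060: x ≡ 1955 (mod 3060).
Verify against each original: 1955 mod 5 = 0, 1955 mod 17 = 0, 1955 mod 4 = 3, 1955 mod 9 = 2.

x ≡ 1955 (mod 3060).


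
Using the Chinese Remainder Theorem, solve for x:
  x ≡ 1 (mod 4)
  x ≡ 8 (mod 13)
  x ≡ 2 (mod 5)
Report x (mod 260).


Moduli 4, 13, 5 are pairwise coprime; by CRT there is a unique solution modulo M = 4 · 13 · 5 = 260.
Solve pairwise, accumulating the modulus:
  Start with x ≡ 1 (mod 4).
  Combine with x ≡ 8 (mod 13): since gcd(4, 13) = 1, we get a unique residue mod 52.
    Write x = 1 + 4·t and substitute into x ≡ 8 (mod 13): 4·t ≡ 8 − 1 = 7 (mod 13).
    The inverse of 4 mod 13 is 10 (since 4·10 = 40 = 3·13 + 1), so t ≡ 10·7 = 70 ≡ 5 (mod 13).
    Then x = 1 + 4·5 = 21, valid modulo lcm(4, 13) = 52: x ≡ 21 (mod 52).
  Combine with x ≡ 2 (mod 5): since gcd(52, 5) = 1, we get a unique residue mod 260.
    Write x = 21 + 52·t and substitute into x ≡ 2 (mod 5): 52·t ≡ 2 − 21 = -19 (mod 5).
    Reduce coefficients mod 5: 2·t ≡ 1 (mod 5).
    The inverse of 2 mod 5 is 3 (since 2·3 = 6 = 1·5 + 1), so t ≡ 3·1 = 3 ≡ 3 (mod 5).
    Then x = 21 + 52·3 = 177, valid modulo lcm(52, 5) = 260: x ≡ 177 (mod 260).
Verify: 177 mod 4 = 1 ✓, 177 mod 13 = 8 ✓, 177 mod 5 = 2 ✓.

x ≡ 177 (mod 260).
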